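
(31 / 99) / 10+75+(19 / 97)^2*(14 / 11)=699364789 / 9314910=75.08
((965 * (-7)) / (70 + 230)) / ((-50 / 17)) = 22967 / 3000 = 7.66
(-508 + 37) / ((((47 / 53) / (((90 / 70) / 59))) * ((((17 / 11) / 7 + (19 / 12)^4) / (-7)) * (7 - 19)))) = -29893292352 / 28803786017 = -1.04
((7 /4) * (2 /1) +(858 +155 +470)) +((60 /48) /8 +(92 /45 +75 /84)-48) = 14531263 /10080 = 1441.59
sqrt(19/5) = sqrt(95)/5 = 1.95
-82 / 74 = -41 / 37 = -1.11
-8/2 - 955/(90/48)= -1540/3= -513.33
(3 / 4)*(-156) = -117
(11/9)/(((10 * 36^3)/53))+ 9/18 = 2100103/4199040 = 0.50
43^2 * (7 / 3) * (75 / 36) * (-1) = -323575 / 36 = -8988.19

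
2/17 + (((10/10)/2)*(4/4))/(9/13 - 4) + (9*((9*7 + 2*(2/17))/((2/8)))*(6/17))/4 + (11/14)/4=139897773/695912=201.03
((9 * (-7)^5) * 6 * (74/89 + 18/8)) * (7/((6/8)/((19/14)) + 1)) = -66208268889/5251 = -12608697.18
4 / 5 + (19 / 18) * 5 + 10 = 1447 / 90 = 16.08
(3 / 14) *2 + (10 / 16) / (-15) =0.39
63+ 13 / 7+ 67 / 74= 34065 / 518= 65.76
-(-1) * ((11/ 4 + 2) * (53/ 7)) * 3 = 3021/ 28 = 107.89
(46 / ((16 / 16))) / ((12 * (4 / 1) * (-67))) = -0.01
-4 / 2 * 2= -4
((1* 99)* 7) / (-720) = -77 / 80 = -0.96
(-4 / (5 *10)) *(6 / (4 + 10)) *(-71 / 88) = 213 / 7700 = 0.03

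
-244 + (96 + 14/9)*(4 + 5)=634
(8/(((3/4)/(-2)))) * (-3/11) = 64/11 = 5.82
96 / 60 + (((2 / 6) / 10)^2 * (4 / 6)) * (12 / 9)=3242 / 2025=1.60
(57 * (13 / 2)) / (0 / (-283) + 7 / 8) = 2964 / 7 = 423.43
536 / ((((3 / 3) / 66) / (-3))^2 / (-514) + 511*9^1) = 10800858816 / 92673786743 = 0.12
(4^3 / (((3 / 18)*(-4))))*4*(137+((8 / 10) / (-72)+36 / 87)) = -22951744 / 435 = -52762.63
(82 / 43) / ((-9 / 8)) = -656 / 387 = -1.70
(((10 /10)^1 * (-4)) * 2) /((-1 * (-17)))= -8 /17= -0.47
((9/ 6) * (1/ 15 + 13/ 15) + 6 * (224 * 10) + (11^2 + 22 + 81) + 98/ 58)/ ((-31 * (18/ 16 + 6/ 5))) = -5284608/ 27869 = -189.62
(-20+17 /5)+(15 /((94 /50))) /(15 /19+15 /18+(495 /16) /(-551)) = -22409587 /1947445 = -11.51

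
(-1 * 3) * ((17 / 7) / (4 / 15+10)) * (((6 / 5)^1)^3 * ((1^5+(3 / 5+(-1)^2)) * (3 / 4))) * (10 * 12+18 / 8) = -78782301 / 269500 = -292.33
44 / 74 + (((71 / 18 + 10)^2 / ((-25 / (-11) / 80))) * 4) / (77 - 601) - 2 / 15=-101660156 / 1963035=-51.79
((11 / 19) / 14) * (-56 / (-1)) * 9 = 396 / 19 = 20.84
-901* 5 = -4505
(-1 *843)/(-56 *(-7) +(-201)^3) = 843/8120209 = 0.00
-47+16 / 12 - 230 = -827 / 3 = -275.67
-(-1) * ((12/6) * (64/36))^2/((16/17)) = 1088/81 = 13.43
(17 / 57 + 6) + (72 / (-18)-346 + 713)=369.30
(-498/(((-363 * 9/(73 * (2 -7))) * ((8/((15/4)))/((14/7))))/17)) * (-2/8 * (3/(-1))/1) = -2575075/3872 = -665.05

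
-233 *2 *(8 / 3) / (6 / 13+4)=-24232 / 87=-278.53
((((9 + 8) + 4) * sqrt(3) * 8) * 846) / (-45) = -15792 * sqrt(3) / 5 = -5470.51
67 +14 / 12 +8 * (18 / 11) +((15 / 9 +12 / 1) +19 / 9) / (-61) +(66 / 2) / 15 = 5024383 / 60390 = 83.20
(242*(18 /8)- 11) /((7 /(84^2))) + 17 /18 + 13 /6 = 4839940 /9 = 537771.11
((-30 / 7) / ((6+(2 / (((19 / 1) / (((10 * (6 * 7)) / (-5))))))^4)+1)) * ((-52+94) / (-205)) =4691556 / 32697763343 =0.00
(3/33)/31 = 1/341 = 0.00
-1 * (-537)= 537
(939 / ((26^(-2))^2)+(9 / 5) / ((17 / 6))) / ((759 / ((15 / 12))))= 6078923249 / 8602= 706687.19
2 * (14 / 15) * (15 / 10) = 2.80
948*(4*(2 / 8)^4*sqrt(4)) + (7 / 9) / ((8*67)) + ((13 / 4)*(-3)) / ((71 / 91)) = 17.13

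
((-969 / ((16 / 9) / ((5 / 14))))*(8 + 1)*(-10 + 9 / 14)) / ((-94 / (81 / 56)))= -252.26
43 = 43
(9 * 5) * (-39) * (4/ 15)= -468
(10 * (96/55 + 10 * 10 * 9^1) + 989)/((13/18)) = 13855.09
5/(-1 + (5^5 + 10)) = 5/3134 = 0.00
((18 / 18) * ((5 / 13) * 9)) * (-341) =-15345 / 13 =-1180.38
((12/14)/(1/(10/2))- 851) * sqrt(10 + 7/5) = -5927 * sqrt(285)/35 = -2858.84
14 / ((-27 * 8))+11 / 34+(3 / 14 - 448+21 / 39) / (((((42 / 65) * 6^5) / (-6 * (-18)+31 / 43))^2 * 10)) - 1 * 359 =-261079004618452831 / 727721553936384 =-358.76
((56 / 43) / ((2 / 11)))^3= 29218112 / 79507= 367.49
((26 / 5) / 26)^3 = 1 / 125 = 0.01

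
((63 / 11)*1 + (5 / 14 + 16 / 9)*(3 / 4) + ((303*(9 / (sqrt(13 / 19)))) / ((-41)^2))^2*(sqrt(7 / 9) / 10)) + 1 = 47098017*sqrt(7) / 367348930 + 15391 / 1848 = 8.67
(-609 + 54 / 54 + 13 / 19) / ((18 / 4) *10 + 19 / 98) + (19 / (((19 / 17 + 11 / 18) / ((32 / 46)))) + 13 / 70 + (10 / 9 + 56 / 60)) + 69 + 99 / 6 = 81.94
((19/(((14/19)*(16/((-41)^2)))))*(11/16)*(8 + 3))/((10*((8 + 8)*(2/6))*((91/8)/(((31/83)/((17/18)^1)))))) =61459035957/4601891840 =13.36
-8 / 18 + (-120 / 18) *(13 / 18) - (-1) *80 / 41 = -3662 / 1107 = -3.31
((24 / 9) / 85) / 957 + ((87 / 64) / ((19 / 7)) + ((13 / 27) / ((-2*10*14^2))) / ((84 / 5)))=28675311521 / 57253539420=0.50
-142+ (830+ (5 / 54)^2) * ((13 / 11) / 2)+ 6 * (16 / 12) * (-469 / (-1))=4100.46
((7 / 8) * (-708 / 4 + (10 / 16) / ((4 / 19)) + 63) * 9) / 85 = -13167 / 1280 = -10.29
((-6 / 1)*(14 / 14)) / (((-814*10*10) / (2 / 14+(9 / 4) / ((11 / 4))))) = 3 / 42350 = 0.00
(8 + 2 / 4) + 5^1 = 27 / 2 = 13.50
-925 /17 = -54.41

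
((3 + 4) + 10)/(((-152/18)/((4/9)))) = -17/19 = -0.89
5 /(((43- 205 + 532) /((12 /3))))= 2 /37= 0.05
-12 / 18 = -2 / 3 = -0.67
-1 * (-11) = 11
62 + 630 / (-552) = 5599 / 92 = 60.86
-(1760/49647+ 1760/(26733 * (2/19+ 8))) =-106000/2432703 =-0.04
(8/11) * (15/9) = 40/33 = 1.21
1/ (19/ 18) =18/ 19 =0.95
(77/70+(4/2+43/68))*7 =8883/340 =26.13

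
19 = 19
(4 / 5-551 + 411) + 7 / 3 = -2053 / 15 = -136.87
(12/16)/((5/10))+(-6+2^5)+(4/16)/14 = 27.52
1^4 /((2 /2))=1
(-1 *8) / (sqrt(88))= -2 *sqrt(22) / 11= -0.85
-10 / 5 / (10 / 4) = -4 / 5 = -0.80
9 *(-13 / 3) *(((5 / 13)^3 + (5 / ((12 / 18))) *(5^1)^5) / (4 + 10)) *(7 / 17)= -308953875 / 11492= -26884.26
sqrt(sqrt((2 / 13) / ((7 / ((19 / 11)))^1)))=1001^(3 / 4) * 38^(1 / 4) / 1001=0.44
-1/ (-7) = 1/ 7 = 0.14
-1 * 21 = -21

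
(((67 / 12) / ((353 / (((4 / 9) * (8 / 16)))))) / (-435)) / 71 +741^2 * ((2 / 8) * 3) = 484890578624071 / 1177459740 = 411810.75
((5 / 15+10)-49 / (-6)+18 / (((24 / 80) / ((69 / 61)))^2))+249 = 3895135 / 7442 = 523.40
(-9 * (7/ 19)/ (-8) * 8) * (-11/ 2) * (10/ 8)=-3465/ 152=-22.80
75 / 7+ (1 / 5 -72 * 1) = -2138 / 35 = -61.09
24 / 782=12 / 391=0.03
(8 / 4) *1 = 2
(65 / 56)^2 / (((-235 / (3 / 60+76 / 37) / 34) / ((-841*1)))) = 3762012501 / 10907008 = 344.92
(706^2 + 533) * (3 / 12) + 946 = 502753 / 4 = 125688.25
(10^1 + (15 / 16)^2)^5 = 167542888107990625 / 1099511627776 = 152379.37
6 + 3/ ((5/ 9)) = 11.40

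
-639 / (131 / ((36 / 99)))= -2556 / 1441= -1.77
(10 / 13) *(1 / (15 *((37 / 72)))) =48 / 481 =0.10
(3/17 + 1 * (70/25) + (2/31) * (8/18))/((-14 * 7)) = -10181/332010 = -0.03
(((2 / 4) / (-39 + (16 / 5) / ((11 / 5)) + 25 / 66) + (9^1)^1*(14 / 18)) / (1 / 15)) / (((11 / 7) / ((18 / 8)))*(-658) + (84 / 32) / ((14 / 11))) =-3365280 / 14691017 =-0.23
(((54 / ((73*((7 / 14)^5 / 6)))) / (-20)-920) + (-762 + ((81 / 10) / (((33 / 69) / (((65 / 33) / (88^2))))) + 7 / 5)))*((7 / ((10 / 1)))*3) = -24243055953543 / 6840275200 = -3544.16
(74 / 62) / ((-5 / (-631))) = 23347 / 155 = 150.63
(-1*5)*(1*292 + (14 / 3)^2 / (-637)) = -170800 / 117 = -1459.83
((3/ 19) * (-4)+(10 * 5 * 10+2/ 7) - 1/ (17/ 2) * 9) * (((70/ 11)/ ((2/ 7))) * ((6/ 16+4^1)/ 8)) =31385725/ 5168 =6073.09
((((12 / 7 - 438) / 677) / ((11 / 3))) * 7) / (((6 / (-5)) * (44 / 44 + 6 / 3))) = 2545 / 7447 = 0.34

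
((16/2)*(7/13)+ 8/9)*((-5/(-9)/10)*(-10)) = -3040/1053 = -2.89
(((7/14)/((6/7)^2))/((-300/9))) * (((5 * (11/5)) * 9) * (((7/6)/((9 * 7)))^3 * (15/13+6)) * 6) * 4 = -16709/7581600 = -0.00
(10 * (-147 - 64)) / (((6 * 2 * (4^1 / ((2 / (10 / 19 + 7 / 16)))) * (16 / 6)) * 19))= -1055 / 586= -1.80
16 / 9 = 1.78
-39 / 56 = -0.70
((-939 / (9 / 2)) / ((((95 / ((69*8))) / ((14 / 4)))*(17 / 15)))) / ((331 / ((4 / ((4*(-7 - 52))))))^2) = -0.00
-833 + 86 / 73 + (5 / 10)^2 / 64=-831.82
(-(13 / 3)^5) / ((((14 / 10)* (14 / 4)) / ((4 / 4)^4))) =-3712930 / 11907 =-311.83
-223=-223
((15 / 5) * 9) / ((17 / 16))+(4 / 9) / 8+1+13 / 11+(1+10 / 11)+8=126421 / 3366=37.56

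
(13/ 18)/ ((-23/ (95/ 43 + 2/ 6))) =-2132/ 26703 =-0.08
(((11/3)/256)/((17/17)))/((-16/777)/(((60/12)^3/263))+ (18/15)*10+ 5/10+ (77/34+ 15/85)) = 6054125/6297142784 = 0.00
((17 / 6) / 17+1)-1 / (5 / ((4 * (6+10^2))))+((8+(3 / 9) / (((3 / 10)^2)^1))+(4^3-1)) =-2411 / 270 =-8.93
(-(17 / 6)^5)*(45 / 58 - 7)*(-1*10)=-11364.95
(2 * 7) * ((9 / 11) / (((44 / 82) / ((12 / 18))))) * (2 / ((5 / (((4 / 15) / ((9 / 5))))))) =4592 / 5445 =0.84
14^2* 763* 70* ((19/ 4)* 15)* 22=16409154300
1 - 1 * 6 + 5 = 0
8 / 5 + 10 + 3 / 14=827 / 70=11.81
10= 10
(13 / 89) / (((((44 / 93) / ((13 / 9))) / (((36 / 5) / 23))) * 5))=15717 / 562925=0.03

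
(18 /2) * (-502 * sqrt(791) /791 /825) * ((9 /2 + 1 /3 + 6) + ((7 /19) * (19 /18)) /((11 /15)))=-7530 * sqrt(791) /95711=-2.21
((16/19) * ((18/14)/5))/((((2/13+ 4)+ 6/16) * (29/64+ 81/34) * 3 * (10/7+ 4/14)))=452608/138038325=0.00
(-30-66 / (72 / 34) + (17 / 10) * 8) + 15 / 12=-2779 / 60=-46.32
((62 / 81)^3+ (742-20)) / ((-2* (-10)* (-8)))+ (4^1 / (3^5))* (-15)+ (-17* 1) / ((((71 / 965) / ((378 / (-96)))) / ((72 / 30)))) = 1315330357373 / 603716976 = 2178.72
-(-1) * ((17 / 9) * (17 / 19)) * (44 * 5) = 371.81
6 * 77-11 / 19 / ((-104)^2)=94942837 / 205504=462.00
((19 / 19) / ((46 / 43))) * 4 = 86 / 23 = 3.74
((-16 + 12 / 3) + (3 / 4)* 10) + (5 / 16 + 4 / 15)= -941 / 240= -3.92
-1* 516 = -516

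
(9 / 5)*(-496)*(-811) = 3620304 / 5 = 724060.80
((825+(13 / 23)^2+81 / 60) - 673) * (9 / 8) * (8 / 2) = 691.51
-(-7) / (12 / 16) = 28 / 3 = 9.33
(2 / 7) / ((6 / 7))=1 / 3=0.33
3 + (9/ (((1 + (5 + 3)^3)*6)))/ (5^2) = 25651/ 8550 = 3.00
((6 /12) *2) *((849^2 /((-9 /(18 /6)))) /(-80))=240267 /80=3003.34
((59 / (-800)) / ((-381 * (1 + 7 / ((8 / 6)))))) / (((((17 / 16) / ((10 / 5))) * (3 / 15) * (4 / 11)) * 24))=649 / 19431000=0.00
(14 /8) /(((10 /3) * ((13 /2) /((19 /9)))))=133 /780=0.17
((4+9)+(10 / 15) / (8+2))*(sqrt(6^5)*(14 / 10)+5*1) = 196 / 3+16464*sqrt(6) / 25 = 1678.47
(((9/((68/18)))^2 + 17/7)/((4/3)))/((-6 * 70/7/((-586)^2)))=-5629891571/161840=-34786.77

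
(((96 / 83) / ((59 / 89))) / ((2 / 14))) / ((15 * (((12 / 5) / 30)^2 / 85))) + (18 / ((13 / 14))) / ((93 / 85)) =21375829580 / 1973491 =10831.48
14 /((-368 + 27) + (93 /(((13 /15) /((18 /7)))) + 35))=-637 /1368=-0.47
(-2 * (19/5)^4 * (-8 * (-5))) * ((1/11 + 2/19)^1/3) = -4499504/4125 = -1090.79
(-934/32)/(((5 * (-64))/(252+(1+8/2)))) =120019/5120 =23.44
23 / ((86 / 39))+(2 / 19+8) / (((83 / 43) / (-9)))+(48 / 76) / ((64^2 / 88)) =-237377199 / 8679808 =-27.35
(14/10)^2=49/25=1.96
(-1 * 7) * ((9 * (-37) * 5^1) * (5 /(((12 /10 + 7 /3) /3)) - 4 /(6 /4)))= 975135 /53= 18398.77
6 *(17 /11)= 102 /11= 9.27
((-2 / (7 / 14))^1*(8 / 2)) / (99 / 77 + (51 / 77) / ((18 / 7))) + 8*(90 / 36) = 6868 / 713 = 9.63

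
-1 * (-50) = 50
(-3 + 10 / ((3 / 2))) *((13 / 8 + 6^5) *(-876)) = -49963463 / 2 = -24981731.50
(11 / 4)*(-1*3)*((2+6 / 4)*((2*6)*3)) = -2079 / 2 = -1039.50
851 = 851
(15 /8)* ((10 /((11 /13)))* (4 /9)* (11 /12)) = 325 /36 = 9.03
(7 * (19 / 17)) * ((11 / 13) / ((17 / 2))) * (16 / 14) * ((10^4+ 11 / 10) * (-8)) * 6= -472146048 / 1105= -427281.49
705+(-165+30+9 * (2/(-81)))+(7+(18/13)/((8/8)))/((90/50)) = 22403/39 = 574.44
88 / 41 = 2.15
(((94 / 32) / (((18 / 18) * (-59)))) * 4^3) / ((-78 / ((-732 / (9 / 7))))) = -160552 / 6903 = -23.26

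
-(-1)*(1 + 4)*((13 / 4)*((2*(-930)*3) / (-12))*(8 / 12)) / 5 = 2015 / 2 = 1007.50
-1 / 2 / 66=-1 / 132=-0.01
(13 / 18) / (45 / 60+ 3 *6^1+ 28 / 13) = 338 / 9783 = 0.03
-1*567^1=-567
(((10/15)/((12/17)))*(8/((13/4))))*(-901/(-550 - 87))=245072/74529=3.29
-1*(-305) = 305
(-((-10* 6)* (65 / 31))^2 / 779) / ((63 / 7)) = -1690000 / 748619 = -2.26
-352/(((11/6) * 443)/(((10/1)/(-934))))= 960/206881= 0.00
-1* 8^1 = -8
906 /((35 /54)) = 48924 /35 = 1397.83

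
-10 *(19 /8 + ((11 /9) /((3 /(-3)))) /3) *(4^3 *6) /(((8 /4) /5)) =-18888.89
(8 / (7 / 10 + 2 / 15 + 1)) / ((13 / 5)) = 240 / 143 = 1.68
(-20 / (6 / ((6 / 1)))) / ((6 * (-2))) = 5 / 3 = 1.67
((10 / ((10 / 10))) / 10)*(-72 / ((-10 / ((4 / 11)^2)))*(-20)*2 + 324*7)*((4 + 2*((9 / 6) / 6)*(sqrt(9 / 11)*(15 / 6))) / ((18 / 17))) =1911225*sqrt(11) / 2662 + 1019320 / 121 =10805.36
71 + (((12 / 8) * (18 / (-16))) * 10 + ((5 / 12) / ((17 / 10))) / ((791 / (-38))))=17463853 / 322728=54.11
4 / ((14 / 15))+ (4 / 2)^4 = 142 / 7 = 20.29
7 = 7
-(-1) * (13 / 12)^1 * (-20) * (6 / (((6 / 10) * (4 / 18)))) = -975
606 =606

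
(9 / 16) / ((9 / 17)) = 17 / 16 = 1.06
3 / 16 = 0.19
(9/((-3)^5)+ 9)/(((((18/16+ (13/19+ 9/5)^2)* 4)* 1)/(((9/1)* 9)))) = 13104300/526793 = 24.88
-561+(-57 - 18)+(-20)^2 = -236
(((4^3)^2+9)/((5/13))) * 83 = 885859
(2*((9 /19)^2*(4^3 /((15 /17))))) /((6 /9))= 88128 /1805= 48.82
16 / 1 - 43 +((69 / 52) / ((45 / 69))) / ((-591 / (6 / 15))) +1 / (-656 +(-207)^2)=-437649841597 / 16208440950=-27.00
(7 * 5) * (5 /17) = 175 /17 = 10.29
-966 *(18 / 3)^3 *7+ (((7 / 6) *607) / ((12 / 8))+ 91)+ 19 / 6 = -26280463 / 18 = -1460025.72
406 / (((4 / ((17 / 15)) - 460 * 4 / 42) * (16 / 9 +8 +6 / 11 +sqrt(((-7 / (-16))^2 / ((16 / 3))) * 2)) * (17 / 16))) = -144219930624 / 156834625175 +1528015104 * sqrt(6) / 156834625175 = -0.90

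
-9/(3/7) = -21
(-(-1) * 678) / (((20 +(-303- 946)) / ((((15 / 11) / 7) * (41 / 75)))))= -0.06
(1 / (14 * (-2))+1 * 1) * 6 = 81 / 14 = 5.79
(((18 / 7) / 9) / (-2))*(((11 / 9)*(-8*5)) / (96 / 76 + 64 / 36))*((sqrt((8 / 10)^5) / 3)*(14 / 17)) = 13376*sqrt(5) / 82875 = 0.36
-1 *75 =-75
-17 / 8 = -2.12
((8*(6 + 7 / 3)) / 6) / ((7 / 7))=100 / 9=11.11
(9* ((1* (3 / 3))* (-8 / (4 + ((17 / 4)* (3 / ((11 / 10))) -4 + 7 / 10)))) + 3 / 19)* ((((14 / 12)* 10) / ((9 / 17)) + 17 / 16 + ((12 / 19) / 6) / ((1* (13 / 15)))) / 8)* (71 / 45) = -1073299408183 / 41115185280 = -26.10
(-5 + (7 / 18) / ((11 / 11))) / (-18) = 83 / 324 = 0.26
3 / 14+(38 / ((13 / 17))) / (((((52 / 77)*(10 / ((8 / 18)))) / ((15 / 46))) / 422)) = 73503917 / 163254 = 450.24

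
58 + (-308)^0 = 59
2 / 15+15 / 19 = 263 / 285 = 0.92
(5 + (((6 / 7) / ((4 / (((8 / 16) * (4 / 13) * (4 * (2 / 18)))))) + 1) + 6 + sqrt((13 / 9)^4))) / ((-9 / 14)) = -207878 / 9477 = -21.94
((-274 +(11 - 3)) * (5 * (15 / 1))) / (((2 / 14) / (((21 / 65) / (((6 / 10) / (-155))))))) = 151520250 / 13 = 11655403.85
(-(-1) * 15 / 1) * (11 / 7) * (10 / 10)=165 / 7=23.57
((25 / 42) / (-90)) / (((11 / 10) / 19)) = -0.11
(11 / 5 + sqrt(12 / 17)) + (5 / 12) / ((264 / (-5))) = 2 * sqrt(51) / 17 + 34723 / 15840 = 3.03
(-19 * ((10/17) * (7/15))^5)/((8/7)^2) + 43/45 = 3218671369/3450252510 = 0.93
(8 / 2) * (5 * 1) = 20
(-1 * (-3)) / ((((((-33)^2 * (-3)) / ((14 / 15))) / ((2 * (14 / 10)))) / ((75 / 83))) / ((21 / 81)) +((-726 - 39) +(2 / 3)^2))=-37044 / 75332855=-0.00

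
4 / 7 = 0.57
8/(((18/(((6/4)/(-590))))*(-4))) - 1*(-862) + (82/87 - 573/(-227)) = 6722896041/7767940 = 865.47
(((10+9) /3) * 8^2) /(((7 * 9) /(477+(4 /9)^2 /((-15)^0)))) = 47002048 /15309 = 3070.22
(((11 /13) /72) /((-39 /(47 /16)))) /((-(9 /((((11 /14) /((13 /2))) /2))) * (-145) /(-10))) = 5687 /13872104064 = 0.00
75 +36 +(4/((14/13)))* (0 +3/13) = 783/7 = 111.86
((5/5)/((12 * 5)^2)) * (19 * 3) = 19/1200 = 0.02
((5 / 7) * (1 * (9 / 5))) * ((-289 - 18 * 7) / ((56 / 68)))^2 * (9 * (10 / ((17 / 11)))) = 13043460375 / 686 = 19013790.63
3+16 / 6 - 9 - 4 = -22 / 3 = -7.33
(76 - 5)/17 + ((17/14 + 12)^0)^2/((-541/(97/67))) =2571888/616199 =4.17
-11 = -11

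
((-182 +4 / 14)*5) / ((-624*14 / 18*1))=2385 / 1274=1.87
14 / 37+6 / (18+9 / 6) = 330 / 481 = 0.69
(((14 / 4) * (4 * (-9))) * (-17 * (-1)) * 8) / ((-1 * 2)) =8568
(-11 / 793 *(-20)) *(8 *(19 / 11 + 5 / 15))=10880 / 2379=4.57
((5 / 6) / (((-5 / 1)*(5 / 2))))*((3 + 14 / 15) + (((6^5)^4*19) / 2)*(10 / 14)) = -2605012888544870813 / 1575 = -1653976437171346.55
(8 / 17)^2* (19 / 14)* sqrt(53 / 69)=608* sqrt(3657) / 139587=0.26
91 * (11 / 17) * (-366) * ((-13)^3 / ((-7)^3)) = -138039.12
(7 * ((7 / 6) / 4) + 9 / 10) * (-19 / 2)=-6707 / 240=-27.95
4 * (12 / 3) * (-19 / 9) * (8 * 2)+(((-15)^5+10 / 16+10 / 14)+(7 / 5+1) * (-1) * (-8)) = -1914935161 / 2520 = -759894.91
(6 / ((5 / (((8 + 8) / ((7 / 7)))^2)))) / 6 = 51.20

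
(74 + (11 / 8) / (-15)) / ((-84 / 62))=-39277 / 720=-54.55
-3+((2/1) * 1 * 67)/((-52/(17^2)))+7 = -740.73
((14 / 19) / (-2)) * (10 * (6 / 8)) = -105 / 38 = -2.76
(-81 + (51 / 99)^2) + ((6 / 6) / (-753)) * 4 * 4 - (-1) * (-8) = -24260440 / 273339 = -88.76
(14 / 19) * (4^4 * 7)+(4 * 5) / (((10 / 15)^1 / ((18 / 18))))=25658 / 19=1350.42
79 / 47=1.68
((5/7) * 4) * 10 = 200/7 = 28.57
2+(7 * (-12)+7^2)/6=-23/6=-3.83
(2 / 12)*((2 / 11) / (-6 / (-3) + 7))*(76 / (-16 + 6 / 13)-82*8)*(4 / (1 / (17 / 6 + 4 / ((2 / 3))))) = -2358500 / 29997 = -78.62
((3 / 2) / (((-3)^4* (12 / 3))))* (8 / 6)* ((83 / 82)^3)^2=326940373369 / 49249080770688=0.01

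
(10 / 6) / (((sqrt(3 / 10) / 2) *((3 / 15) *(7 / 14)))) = 100 *sqrt(30) / 9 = 60.86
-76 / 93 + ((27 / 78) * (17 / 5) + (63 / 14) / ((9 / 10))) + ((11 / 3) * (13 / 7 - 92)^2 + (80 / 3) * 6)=17748437881 / 592410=29959.72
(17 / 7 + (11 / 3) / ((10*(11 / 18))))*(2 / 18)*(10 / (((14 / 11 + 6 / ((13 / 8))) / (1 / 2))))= 7579 / 22365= 0.34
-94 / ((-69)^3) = 94 / 328509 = 0.00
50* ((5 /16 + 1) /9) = 175 /24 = 7.29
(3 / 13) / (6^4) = 0.00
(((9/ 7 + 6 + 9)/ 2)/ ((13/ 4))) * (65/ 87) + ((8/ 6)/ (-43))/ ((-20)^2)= 4901797/ 2618700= 1.87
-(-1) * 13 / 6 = 13 / 6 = 2.17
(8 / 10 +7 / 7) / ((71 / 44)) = 396 / 355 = 1.12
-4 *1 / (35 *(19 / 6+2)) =-24 / 1085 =-0.02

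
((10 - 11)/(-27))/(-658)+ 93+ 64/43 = 72183215/763938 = 94.49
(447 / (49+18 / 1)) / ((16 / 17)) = 7599 / 1072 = 7.09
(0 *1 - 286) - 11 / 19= -5445 / 19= -286.58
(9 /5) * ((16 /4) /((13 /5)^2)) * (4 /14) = 360 /1183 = 0.30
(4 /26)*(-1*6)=-12 /13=-0.92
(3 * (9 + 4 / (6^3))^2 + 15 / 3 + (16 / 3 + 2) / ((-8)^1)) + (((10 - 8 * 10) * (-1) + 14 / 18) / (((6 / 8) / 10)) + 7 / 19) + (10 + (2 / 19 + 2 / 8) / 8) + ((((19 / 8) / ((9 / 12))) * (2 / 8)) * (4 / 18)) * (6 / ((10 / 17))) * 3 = 892066621 / 738720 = 1207.58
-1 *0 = 0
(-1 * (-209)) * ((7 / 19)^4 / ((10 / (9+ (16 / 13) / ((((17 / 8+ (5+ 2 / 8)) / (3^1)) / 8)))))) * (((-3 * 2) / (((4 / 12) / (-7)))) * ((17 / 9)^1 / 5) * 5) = 330005445 / 276887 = 1191.84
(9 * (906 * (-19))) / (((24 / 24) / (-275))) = 42604650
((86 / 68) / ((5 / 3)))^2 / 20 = 16641 / 578000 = 0.03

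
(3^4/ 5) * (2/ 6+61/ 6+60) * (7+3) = 11421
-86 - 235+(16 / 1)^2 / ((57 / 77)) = 24.82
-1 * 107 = -107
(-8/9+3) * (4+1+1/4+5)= 779/36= 21.64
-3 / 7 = -0.43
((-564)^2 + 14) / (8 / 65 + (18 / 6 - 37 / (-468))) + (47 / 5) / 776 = 2888184664171 / 29072840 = 99343.05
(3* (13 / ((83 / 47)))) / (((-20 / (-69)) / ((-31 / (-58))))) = 3920787 / 96280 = 40.72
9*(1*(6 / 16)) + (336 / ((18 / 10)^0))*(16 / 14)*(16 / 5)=49287 / 40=1232.18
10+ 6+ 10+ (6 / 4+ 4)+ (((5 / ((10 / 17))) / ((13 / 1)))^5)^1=375683201 / 11881376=31.62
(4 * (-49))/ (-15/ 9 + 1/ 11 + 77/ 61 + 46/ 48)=-3156384/ 10385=-303.94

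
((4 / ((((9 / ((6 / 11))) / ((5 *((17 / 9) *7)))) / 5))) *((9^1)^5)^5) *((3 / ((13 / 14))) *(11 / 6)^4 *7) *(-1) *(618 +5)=-119037654192732022667857622991075 / 13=-9156742630210155589835202000000.00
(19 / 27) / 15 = 0.05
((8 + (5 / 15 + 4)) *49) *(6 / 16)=1813 / 8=226.62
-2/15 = -0.13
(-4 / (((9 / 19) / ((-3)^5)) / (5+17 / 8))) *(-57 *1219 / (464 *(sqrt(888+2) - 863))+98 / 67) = 2031752403 *sqrt(890) / 690319712+1106574251924871 / 46251420704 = 24013.00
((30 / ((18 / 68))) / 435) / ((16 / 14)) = 119 / 522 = 0.23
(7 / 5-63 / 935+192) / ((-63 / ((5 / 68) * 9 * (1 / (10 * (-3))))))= 90383 / 1335180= 0.07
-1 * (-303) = 303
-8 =-8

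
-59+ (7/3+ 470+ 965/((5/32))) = 19768/3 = 6589.33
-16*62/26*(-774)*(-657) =-252224928/13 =-19401917.54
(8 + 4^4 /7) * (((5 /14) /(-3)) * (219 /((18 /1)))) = -64.56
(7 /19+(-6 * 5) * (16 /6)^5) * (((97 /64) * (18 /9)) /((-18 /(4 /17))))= 603859241 /3767472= 160.28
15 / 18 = 5 / 6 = 0.83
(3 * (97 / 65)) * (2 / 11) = 582 / 715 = 0.81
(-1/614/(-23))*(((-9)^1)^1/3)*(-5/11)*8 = 60/77671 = 0.00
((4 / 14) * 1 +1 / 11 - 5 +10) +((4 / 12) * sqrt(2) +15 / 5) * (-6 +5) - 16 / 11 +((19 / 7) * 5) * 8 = 8431 / 77 - sqrt(2) / 3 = 109.02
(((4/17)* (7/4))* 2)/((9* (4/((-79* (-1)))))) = 1.81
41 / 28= 1.46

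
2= 2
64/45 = 1.42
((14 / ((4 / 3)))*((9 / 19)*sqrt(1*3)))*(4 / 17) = 378*sqrt(3) / 323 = 2.03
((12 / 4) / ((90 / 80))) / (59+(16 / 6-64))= -8 / 7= -1.14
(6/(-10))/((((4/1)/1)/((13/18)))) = -13/120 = -0.11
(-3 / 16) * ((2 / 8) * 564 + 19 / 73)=-3867 / 146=-26.49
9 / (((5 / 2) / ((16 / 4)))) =72 / 5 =14.40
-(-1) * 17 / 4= 4.25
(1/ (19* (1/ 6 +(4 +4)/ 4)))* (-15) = -90/ 247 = -0.36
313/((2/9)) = 2817/2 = 1408.50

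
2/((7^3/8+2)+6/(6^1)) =0.04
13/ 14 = 0.93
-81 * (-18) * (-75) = -109350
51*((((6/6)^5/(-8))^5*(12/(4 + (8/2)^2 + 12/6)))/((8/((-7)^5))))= 2571471/1441792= 1.78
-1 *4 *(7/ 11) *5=-140/ 11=-12.73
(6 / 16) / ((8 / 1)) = 3 / 64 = 0.05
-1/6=-0.17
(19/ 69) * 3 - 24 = -533/ 23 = -23.17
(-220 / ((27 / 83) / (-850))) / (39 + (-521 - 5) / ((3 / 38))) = -15521000 / 178839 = -86.79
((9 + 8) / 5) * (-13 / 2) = -221 / 10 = -22.10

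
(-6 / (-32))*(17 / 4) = 51 / 64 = 0.80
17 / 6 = 2.83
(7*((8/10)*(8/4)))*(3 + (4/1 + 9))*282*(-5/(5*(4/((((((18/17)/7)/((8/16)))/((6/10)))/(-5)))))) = 108288/85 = 1273.98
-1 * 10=-10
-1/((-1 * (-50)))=-1/50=-0.02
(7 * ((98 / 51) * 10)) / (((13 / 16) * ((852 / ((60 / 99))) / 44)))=2195200 / 423657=5.18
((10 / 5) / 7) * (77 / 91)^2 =242 / 1183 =0.20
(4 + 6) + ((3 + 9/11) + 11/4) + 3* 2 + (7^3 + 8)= 16437/44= 373.57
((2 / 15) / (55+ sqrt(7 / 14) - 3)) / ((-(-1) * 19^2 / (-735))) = -10192 / 1951927+ 98 * sqrt(2) / 1951927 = -0.01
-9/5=-1.80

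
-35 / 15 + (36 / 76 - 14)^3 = -50971792 / 20577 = -2477.12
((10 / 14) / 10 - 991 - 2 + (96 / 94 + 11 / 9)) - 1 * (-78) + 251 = -3918499 / 5922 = -661.69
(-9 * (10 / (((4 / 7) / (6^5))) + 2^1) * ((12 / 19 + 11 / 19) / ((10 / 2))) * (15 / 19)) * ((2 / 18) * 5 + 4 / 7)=-666665718 / 2527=-263817.06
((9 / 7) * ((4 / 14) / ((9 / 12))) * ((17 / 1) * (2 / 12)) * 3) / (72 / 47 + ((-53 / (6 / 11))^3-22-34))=-0.00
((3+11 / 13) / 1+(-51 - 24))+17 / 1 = -704 / 13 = -54.15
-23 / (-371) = 23 / 371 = 0.06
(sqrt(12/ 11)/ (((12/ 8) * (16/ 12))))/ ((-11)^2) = sqrt(33)/ 1331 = 0.00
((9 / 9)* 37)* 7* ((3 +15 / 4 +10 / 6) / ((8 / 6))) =26159 / 16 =1634.94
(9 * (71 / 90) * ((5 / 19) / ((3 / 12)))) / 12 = 71 / 114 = 0.62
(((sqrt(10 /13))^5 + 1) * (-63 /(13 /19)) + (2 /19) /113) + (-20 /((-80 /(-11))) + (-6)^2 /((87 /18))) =-135.16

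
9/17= 0.53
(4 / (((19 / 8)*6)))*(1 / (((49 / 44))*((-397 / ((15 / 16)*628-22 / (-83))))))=-34417328 / 92032143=-0.37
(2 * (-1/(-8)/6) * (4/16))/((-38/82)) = -0.02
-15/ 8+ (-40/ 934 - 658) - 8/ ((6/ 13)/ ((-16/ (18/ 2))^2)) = -648838711/ 907848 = -714.70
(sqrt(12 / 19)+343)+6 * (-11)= 2 * sqrt(57) / 19+277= 277.79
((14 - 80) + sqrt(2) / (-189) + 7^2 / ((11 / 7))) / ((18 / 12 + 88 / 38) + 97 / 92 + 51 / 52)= -2175823 / 365629 - 5681 * sqrt(2) / 6282171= -5.95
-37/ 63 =-0.59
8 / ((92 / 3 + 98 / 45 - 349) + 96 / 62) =-11160 / 438877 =-0.03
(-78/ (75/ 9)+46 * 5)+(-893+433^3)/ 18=1014822694/ 225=4510323.08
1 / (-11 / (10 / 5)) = -2 / 11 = -0.18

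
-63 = -63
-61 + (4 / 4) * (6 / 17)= -1031 / 17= -60.65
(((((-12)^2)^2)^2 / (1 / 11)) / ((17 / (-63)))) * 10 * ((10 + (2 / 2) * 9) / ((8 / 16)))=-113231379824640 / 17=-6660669401449.41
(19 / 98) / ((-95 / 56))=-0.11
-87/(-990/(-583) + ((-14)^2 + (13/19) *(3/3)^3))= -87609/199771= -0.44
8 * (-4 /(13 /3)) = -96 /13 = -7.38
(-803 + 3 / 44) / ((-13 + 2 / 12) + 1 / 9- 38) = 317961 / 20086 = 15.83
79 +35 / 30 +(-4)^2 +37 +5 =829 / 6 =138.17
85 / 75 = 17 / 15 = 1.13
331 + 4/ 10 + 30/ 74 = 61384/ 185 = 331.81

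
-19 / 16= -1.19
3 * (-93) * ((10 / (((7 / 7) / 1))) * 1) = -2790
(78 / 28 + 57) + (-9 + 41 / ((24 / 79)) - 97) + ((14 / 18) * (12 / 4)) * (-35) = 1189 / 168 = 7.08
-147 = -147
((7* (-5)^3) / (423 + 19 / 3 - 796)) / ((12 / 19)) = 665 / 176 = 3.78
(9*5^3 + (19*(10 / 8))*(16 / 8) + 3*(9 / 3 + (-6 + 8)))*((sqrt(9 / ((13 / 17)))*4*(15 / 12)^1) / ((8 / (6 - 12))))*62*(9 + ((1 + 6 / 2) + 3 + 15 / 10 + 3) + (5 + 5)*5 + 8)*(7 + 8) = -7802409375*sqrt(221) / 104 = -1115299559.26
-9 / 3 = -3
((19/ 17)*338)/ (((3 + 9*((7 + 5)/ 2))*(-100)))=-169/ 2550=-0.07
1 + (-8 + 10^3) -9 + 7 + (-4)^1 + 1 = 988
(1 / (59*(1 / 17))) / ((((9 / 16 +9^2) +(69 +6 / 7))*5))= 1904 / 5002905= 0.00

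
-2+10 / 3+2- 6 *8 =-134 / 3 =-44.67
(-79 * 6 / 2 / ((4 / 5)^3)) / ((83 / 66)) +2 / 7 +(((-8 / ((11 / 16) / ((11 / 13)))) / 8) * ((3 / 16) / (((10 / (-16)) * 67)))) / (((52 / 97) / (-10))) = -367.90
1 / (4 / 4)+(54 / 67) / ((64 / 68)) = 995 / 536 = 1.86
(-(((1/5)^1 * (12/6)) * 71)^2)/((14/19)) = -191558/175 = -1094.62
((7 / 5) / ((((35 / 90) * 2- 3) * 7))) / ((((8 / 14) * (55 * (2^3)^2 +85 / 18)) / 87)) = -49329 / 12689000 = -0.00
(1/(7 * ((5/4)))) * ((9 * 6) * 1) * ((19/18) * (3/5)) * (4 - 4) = 0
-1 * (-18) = 18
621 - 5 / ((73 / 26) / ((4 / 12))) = 135869 / 219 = 620.41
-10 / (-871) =0.01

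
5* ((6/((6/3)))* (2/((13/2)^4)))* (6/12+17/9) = 3440/85683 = 0.04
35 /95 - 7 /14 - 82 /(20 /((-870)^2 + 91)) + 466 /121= -35676564577 /11495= -3103659.38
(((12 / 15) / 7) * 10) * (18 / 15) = 48 / 35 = 1.37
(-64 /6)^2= 1024 /9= 113.78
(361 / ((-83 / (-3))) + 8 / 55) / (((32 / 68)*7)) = 1023893 / 255640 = 4.01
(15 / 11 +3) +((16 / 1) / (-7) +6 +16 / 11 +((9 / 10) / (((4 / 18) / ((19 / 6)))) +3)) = 78101 / 3080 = 25.36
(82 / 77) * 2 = 164 / 77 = 2.13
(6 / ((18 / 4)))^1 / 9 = 4 / 27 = 0.15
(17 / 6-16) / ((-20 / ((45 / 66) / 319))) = 79 / 56144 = 0.00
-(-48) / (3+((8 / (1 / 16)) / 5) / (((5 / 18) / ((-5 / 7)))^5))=-1344560 / 80537533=-0.02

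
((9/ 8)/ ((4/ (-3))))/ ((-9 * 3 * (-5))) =-1/ 160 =-0.01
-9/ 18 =-1/ 2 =-0.50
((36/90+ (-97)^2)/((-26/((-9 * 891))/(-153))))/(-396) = 44850267/40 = 1121256.68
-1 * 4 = -4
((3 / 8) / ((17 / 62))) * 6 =8.21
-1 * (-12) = 12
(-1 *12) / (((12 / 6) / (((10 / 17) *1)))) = -60 / 17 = -3.53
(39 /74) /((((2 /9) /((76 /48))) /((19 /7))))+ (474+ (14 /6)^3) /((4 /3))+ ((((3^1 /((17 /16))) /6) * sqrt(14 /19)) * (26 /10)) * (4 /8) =52 * sqrt(266) /1615+ 13994209 /37296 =375.75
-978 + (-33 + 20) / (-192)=-187763 / 192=-977.93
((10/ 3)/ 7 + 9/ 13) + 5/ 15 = 1.50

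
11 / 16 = 0.69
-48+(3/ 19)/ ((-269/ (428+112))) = -246948/ 5111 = -48.32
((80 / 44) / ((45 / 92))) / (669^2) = 368 / 44308539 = 0.00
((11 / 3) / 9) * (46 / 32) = 253 / 432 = 0.59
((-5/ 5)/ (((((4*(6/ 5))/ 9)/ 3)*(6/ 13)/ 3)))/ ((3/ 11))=-2145/ 16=-134.06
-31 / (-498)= 31 / 498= 0.06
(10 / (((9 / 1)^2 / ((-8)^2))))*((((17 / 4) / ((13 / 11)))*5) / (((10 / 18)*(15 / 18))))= 11968 / 39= 306.87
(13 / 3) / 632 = 13 / 1896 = 0.01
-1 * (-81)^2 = -6561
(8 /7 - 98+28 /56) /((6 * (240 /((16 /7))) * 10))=-1349 /88200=-0.02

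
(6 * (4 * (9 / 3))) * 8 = 576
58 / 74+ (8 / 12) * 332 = 24655 / 111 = 222.12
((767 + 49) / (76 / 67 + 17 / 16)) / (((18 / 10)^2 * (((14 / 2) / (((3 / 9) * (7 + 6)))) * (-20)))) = -947648 / 267057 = -3.55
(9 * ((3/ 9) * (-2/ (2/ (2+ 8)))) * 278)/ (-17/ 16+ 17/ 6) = -80064/ 17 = -4709.65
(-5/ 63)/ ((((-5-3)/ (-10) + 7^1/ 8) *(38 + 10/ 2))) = -200/ 181503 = -0.00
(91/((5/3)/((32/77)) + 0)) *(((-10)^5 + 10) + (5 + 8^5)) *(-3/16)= 15728778/55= 285977.78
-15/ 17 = -0.88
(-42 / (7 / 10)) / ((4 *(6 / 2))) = -5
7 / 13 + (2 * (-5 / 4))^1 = -51 / 26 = -1.96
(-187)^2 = 34969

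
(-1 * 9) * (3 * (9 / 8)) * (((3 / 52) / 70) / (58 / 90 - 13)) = 6561 / 3238144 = 0.00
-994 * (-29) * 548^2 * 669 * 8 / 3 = 15443308577536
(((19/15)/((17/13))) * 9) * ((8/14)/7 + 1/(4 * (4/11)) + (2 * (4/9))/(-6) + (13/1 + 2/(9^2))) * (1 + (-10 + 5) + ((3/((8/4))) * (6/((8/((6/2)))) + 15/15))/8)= -1327042327/3290112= -403.34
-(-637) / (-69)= -637 / 69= -9.23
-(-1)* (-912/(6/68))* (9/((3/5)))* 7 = -1085280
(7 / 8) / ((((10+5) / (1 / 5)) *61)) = 0.00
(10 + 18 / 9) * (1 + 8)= 108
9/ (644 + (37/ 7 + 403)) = 0.01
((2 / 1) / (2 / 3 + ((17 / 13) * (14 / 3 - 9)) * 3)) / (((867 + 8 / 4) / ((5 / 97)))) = -30 / 4130357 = -0.00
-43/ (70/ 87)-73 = -8851/ 70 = -126.44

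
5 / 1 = 5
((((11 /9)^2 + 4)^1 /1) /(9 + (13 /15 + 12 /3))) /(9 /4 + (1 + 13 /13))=2225 /23868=0.09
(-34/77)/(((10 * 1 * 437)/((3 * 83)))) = -4233/168245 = -0.03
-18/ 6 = -3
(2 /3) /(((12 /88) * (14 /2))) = 44 /63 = 0.70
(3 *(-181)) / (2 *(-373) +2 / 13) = 2353 / 3232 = 0.73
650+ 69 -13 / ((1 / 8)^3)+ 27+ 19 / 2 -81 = -11963 / 2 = -5981.50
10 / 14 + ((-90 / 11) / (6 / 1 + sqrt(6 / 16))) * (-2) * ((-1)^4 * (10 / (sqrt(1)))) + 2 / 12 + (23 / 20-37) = -650383 / 87780-240 * sqrt(6) / 209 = -10.22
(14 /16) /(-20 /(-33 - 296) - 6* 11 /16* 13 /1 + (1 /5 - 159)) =-11515 /2794713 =-0.00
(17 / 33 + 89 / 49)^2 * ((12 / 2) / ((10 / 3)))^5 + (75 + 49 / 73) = 472897194248 / 2651004125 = 178.38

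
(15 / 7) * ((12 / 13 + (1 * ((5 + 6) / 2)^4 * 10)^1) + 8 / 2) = 14282655 / 728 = 19619.03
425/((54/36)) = 850/3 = 283.33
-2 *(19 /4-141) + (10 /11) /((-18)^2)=242800 /891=272.50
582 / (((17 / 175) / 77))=7842450 / 17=461320.59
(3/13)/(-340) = -3/4420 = -0.00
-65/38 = -1.71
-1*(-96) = 96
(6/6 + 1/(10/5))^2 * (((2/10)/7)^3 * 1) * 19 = 0.00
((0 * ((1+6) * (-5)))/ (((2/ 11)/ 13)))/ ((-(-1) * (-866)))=0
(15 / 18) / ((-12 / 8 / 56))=-280 / 9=-31.11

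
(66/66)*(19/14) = 19/14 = 1.36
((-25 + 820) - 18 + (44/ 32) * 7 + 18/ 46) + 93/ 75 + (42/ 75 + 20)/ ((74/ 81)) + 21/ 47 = 6489177097/ 7999400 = 811.21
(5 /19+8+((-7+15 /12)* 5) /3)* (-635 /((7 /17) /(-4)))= -8143.60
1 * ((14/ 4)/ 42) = 0.08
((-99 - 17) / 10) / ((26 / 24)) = -10.71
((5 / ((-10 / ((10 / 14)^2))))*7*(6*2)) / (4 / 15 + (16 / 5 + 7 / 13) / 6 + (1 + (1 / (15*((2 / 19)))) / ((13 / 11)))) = -29250 / 3311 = -8.83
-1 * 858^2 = -736164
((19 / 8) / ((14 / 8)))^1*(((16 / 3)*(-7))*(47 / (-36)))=66.15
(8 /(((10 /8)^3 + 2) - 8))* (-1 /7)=512 /1813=0.28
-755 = -755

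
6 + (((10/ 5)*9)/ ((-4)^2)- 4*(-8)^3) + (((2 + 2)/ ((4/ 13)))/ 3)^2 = 2073.90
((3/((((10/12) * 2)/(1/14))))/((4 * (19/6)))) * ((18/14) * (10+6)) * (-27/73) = -26244/339815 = -0.08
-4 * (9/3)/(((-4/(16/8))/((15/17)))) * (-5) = -450/17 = -26.47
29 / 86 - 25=-2121 / 86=-24.66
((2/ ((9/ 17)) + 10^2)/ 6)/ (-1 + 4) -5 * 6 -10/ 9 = -2053/ 81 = -25.35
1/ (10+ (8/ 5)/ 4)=5/ 52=0.10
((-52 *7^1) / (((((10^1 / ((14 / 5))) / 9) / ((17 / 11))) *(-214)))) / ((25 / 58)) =11305476 / 735625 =15.37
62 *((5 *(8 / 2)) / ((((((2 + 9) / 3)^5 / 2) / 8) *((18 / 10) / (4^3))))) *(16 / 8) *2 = 685670400 / 161051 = 4257.47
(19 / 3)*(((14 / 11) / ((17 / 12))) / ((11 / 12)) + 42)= 559930 / 2057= 272.21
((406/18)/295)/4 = 203/10620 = 0.02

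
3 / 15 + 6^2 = 181 / 5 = 36.20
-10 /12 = -5 /6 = -0.83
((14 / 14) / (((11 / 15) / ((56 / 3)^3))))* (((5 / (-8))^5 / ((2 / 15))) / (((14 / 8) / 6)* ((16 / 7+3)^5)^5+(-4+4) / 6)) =-5133778309651115635901796875 / 282199194308091055479177114974610765234032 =-0.00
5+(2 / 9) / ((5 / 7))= 239 / 45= 5.31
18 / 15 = 6 / 5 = 1.20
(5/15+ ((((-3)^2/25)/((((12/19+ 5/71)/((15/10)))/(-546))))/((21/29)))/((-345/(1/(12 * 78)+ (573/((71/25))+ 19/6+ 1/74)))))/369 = 833795050999/892127979000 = 0.93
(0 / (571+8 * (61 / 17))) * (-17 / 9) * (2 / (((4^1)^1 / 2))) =0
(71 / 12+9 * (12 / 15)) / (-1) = -787 / 60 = -13.12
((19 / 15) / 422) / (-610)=-19 / 3861300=-0.00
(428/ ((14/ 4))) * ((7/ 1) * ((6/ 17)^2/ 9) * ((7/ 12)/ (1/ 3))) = 5992/ 289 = 20.73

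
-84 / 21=-4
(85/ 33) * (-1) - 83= -2824/ 33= -85.58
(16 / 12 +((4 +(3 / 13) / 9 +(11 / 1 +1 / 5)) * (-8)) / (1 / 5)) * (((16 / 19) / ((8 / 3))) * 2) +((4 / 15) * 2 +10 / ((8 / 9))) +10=-5365171 / 14820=-362.02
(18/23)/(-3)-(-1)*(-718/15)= -16604/345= -48.13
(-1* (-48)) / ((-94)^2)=12 / 2209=0.01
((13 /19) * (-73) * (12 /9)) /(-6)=1898 /171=11.10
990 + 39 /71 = 70329 /71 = 990.55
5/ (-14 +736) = 5/ 722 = 0.01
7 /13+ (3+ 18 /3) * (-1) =-8.46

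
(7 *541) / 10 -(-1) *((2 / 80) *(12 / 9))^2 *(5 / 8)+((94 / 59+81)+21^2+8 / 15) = 902.83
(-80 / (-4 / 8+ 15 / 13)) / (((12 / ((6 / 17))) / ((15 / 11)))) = -15600 / 3179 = -4.91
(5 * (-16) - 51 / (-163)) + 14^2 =18959 / 163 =116.31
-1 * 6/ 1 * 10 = -60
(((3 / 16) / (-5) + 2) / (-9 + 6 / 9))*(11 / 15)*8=-1.38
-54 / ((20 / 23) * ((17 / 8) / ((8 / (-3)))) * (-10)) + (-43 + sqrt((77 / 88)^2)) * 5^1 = -218.42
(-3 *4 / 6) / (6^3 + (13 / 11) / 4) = -88 / 9517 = -0.01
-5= -5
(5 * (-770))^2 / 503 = 14822500 / 503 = 29468.19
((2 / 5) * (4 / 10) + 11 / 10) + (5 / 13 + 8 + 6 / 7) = 47783 / 4550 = 10.50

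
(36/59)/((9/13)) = 52/59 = 0.88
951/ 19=50.05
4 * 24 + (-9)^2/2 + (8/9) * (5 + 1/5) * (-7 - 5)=81.03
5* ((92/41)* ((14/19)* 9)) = 57960/779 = 74.40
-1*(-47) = 47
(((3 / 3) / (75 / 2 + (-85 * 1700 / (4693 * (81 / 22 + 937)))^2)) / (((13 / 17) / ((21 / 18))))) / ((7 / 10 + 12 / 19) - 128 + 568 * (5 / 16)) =65621955994617113 / 81992492396108958345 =0.00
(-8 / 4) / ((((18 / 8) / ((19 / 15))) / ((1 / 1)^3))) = -152 / 135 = -1.13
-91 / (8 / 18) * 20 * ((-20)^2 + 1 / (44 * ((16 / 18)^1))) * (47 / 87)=-9033601395 / 10208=-884953.11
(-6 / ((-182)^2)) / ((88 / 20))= -15 / 364364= -0.00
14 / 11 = 1.27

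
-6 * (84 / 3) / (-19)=168 / 19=8.84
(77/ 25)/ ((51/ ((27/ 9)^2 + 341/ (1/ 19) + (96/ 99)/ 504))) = 13488556/ 34425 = 391.82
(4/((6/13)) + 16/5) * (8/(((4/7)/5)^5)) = 934889375/192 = 4869215.49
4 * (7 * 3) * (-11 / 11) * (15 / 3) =-420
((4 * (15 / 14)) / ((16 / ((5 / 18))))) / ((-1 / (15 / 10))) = -25 / 224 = -0.11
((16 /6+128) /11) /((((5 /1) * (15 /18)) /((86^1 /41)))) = 67424 /11275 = 5.98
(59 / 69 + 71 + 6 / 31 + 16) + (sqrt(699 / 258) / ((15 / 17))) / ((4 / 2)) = 17 * sqrt(20038) / 2580 + 188336 / 2139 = 88.98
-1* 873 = -873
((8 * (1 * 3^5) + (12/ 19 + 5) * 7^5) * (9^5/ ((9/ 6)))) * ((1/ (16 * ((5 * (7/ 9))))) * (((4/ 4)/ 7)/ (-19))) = -65023046379/ 141512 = -459487.86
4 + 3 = 7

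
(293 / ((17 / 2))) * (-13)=-448.12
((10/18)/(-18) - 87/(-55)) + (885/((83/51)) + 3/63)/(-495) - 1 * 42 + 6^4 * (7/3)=15439290551/5176710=2982.45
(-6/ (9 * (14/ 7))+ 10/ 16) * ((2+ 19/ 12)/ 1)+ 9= 2893/ 288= 10.05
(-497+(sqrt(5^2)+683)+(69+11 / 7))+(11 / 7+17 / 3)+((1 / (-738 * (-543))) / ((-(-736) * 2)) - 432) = -673840098425 / 4129163136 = -163.19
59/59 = 1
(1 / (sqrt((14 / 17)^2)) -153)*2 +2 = -2111 / 7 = -301.57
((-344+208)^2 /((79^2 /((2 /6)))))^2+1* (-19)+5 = -4565608190 /350550729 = -13.02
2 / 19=0.11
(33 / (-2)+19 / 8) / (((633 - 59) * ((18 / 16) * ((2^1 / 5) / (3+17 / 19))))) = -0.21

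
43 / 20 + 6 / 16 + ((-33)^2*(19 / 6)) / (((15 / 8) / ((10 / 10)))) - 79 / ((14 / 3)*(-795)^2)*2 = 21728302573 / 11797800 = 1841.72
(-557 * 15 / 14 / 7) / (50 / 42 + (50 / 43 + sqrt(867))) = 134724375 / 578483276- 139035555 * sqrt(3) / 82640468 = -2.68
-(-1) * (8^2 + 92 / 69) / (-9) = -196 / 27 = -7.26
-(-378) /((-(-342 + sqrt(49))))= 378 /335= 1.13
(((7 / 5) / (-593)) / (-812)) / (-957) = -1 / 329150580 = -0.00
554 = 554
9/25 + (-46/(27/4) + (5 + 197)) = 131993/675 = 195.55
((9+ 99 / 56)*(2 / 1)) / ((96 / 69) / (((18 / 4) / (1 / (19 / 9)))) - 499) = -263511 / 6103972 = -0.04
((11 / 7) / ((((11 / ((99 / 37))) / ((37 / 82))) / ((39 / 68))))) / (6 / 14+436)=297 / 1310360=0.00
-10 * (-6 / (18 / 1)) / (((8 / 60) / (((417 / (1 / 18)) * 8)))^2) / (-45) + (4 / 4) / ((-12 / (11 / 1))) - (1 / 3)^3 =-1622593036903 / 108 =-15024009600.95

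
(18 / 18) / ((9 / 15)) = 5 / 3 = 1.67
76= 76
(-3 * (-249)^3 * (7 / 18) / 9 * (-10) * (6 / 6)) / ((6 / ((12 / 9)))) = -40025090 / 9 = -4447232.22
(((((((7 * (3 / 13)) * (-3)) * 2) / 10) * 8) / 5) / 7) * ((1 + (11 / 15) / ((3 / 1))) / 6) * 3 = -224 / 1625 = -0.14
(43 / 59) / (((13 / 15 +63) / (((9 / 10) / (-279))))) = -129 / 3504364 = -0.00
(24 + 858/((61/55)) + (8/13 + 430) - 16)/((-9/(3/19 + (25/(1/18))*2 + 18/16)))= -10974349795/90402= -121394.99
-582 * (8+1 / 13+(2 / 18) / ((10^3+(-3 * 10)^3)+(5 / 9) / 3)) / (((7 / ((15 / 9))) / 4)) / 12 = -4766543528 / 12776309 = -373.08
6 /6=1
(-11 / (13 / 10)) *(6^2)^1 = -3960 / 13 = -304.62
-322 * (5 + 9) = -4508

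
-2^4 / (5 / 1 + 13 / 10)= -160 / 63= -2.54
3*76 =228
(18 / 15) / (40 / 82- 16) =-41 / 530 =-0.08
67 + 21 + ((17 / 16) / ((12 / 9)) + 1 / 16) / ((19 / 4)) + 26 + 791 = 275175 / 304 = 905.18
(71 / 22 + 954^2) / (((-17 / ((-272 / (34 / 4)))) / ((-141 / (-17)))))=45171037488 / 3179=14209197.07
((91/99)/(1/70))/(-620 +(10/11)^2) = -7007/67428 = -0.10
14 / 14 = 1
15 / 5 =3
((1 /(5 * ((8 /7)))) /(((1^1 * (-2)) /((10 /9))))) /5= -7 /360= -0.02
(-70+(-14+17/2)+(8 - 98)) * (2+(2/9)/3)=-9268/27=-343.26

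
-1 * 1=-1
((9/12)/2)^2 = 9/64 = 0.14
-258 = -258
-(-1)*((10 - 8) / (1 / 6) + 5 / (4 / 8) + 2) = 24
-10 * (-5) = 50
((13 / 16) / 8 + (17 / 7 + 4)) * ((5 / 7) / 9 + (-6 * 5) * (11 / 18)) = -3364325 / 28224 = -119.20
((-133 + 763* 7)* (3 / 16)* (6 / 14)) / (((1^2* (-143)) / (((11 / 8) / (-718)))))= 837 / 149344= 0.01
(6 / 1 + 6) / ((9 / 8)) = 32 / 3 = 10.67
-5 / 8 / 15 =-1 / 24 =-0.04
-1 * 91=-91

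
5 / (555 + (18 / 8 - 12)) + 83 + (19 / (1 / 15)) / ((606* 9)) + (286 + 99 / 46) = 5642219897 / 15199389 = 371.21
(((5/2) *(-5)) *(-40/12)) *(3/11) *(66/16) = 375/8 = 46.88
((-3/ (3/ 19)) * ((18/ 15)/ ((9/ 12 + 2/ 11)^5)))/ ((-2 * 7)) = 9400224768/ 4054967035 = 2.32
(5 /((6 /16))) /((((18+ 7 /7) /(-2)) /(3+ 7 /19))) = -5120 /1083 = -4.73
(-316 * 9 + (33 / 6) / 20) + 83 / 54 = -3069563 / 1080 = -2842.19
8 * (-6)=-48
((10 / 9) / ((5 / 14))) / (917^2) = 0.00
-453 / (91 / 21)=-1359 / 13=-104.54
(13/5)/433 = 13/2165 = 0.01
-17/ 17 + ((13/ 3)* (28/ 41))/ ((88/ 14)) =-716/ 1353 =-0.53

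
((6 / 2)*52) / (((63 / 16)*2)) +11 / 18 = 2573 / 126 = 20.42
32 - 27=5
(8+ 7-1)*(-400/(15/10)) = -11200/3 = -3733.33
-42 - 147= -189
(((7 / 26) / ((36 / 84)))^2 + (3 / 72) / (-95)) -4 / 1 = -4168157 / 1155960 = -3.61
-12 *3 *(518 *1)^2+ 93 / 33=-9659661.18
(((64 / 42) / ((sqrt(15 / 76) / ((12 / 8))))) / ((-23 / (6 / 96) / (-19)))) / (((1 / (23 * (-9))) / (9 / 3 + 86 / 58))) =-246.49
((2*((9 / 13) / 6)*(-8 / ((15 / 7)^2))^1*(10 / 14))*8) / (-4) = 112 / 195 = 0.57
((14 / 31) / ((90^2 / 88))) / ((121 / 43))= 1204 / 690525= 0.00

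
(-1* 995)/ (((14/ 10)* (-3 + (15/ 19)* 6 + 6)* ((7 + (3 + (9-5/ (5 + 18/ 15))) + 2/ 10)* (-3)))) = 1.66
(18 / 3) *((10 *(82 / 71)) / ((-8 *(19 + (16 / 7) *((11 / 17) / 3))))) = -219555 / 494089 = -0.44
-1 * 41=-41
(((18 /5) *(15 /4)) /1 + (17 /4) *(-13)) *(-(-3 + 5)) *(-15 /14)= -89.46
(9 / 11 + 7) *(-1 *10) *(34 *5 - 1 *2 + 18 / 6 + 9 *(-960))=7283340 / 11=662121.82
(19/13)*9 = 171/13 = 13.15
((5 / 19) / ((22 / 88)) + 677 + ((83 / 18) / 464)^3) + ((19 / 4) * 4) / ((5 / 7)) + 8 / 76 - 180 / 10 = 38010074734910101 / 55347124469760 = 686.76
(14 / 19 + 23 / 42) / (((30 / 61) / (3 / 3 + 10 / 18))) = 12505 / 3078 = 4.06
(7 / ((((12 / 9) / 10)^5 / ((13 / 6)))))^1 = 23034375 / 64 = 359912.11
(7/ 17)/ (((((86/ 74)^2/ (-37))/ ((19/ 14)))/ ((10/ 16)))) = -4812035/ 502928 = -9.57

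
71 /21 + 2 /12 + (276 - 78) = 8465 /42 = 201.55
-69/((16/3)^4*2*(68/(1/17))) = -5589/151519232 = -0.00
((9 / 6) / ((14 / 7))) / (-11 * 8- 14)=-1 / 136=-0.01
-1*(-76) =76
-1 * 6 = -6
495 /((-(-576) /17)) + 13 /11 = 11117 /704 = 15.79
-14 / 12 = -7 / 6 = -1.17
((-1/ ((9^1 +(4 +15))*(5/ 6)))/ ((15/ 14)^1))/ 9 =-1/ 225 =-0.00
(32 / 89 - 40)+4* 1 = -3172 / 89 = -35.64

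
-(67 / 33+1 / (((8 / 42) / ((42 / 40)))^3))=-2864585993 / 16896000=-169.54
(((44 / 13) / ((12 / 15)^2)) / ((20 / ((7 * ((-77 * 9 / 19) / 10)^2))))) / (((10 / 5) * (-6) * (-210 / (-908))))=-133242417 / 15017600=-8.87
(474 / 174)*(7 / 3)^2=3871 / 261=14.83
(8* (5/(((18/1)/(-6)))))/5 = -8/3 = -2.67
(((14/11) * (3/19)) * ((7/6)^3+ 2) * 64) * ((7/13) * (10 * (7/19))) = 42532000/464607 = 91.54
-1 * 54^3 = -157464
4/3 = 1.33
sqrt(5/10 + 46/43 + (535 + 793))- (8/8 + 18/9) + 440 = sqrt(9833498)/86 + 437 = 473.46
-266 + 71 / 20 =-5249 / 20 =-262.45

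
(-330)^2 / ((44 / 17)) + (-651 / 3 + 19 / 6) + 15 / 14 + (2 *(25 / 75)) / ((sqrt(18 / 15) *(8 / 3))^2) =56262953 / 1344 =41862.32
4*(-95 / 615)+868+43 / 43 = 106811 / 123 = 868.38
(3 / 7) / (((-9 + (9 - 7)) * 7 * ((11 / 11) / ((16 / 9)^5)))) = -1048576 / 6751269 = -0.16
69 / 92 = 3 / 4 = 0.75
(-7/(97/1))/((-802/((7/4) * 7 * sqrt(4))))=343/155588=0.00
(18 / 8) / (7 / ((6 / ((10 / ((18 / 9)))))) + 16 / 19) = 513 / 1522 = 0.34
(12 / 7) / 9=4 / 21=0.19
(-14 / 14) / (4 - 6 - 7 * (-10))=-1 / 68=-0.01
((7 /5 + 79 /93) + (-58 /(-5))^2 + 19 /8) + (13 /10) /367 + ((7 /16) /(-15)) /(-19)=12035051387 /86465200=139.19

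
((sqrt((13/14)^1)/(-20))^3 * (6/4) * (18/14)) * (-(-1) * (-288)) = 3159 * sqrt(182)/686000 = 0.06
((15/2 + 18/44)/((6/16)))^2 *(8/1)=430592/121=3558.61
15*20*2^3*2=4800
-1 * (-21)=21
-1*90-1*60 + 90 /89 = -13260 /89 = -148.99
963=963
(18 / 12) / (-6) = -1 / 4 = -0.25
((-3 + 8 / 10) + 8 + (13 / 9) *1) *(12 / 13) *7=46.81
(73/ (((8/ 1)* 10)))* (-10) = -73/ 8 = -9.12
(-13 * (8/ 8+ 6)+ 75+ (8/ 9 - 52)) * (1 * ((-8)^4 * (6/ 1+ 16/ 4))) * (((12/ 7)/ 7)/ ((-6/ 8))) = 395837440/ 441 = 897590.57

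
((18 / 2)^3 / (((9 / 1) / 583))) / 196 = 47223 / 196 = 240.93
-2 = -2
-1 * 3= -3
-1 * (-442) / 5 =442 / 5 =88.40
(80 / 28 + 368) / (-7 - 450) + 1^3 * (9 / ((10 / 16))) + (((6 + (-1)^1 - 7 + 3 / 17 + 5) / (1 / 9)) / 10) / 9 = 3781289 / 271915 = 13.91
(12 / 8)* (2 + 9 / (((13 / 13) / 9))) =124.50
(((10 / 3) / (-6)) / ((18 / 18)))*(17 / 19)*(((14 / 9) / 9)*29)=-2.49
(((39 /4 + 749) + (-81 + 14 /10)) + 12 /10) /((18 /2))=13607 /180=75.59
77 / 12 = 6.42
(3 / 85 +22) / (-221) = -1873 / 18785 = -0.10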